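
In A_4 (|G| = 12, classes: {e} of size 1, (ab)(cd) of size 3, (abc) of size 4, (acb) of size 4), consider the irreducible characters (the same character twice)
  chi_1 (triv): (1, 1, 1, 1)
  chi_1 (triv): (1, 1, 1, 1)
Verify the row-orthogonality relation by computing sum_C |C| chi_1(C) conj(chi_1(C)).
Sum = 12 = |G| = 12; so <chi_1, chi_1> = 1 (norm-1 confirms irreducibility).

Justification: Compute term by term over conjugacy classes (|C| * chi_1(C) * conj(chi_1(C))):
  1*(1)*conj(1) + 3*(1)*conj(1) + 4*(1)*conj(1) + 4*(1)*conj(1)
  = (1) + (3) + (4) + (4)
  = 12.
(Exp terms are combined using exp(i*s)*conj(exp(i*t)) = exp(i*(s-t)), and sums of them are collapsed using the identity that for every m > 1 the m distinct m-th roots of unity sum to 0, e.g. 1 + exp(2*I*pi/3) + exp(-2*I*pi/3) = 0.)
Dividing by |G| = 12 gives 12/12 = 1, matching the row-orthogonality relation <chi_1, chi_1> = [chi_1 = chi_1].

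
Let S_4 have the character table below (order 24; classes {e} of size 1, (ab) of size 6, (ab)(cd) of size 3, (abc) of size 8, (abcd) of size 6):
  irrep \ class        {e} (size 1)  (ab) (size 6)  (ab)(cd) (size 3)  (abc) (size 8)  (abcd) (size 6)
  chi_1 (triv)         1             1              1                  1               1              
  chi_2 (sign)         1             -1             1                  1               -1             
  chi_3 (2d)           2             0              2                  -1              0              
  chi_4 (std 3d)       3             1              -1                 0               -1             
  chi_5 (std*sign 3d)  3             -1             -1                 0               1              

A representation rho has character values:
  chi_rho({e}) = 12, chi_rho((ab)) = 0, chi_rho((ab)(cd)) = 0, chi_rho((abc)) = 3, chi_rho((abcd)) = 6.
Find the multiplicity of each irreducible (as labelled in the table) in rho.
Multiplicities: chi_1: 3, chi_2: 0, chi_3: 0, chi_4: 0, chi_5: 3.

Derivation: Use <chi_rho, chi> = (1/|G|) sum_C |C| * chi_rho(C) * conj(chi(C)) with |G| = 24 for each irreducible chi in the table:
  <chi_rho, chi_1> = (1/24)[1*(12)*conj(1) + 6*(0)*conj(1) + 3*(0)*conj(1) + 8*(3)*conj(1) + 6*(6)*conj(1)]
      = (1/24)[(12) + (0) + (0) + (24) + (36)] = 72/24 = 3
  <chi_rho, chi_2> = (1/24)[1*(12)*conj(1) + 6*(0)*conj(-1) + 3*(0)*conj(1) + 8*(3)*conj(1) + 6*(6)*conj(-1)]
      = (1/24)[(12) + (0) + (0) + (24) + (-36)] = 0/24 = 0
  <chi_rho, chi_3> = (1/24)[1*(12)*conj(2) + 6*(0)*conj(0) + 3*(0)*conj(2) + 8*(3)*conj(-1) + 6*(6)*conj(0)]
      = (1/24)[(24) + (0) + (0) + (-24) + (0)] = 0/24 = 0
  <chi_rho, chi_4> = (1/24)[1*(12)*conj(3) + 6*(0)*conj(1) + 3*(0)*conj(-1) + 8*(3)*conj(0) + 6*(6)*conj(-1)]
      = (1/24)[(36) + (0) + (0) + (0) + (-36)] = 0/24 = 0
  <chi_rho, chi_5> = (1/24)[1*(12)*conj(3) + 6*(0)*conj(-1) + 3*(0)*conj(-1) + 8*(3)*conj(0) + 6*(6)*conj(1)]
      = (1/24)[(36) + (0) + (0) + (0) + (36)] = 72/24 = 3
Dimension check: dim(rho) = sum (mult * dim) = 3*1 + 0*1 + 0*2 + 0*3 + 3*3 = 12 = chi_rho(e) = 12.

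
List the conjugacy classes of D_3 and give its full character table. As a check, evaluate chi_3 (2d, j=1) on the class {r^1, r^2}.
Conjugacy classes: {e} of size 1, {r^1, r^2} of size 2, {s, sr, ..., sr^2} of size 3.
Character table:
  irrep \ class              {e} (size 1)  {r^1, r^2} (size 2)  {s, sr, ..., sr^2} (size 3)
  chi_1 (triv)               1             1                    1                          
  chi_2 (sign: r->1, s->-1)  1             1                    -1                         
  chi_3 (2d, j=1)            2             -1                   0                          

Spot check: chi_3 (2d, j=1) on {r^1, r^2} = -1.

Explanation: D_3 has order 2*3 = 6 with 3 conjugacy classes, hence 3 irreducibles. Sum of squared dims 1 + 1 + 4 = 6 = |G|. Linear characters come from the abelianisation; the 2-dimensional irreps have character r^k -> 2*cos(2*pi*j*k/3), reflections -> 0.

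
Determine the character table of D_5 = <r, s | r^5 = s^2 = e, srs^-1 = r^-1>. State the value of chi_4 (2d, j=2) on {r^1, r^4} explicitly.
Conjugacy classes: {e} of size 1, {r^1, r^4} of size 2, {r^2, r^3} of size 2, {s, sr, ..., sr^4} of size 5.
Character table:
  irrep \ class              {e} (size 1)  {r^1, r^4} (size 2)  {r^2, r^3} (size 2)  {s, sr, ..., sr^4} (size 5)
  chi_1 (triv)               1             1                    1                    1                          
  chi_2 (sign: r->1, s->-1)  1             1                    1                    -1                         
  chi_3 (2d, j=1)            2             -1/2 + sqrt(5)/2     -sqrt(5)/2 - 1/2     0                          
  chi_4 (2d, j=2)            2             -sqrt(5)/2 - 1/2     -1/2 + sqrt(5)/2     0                          

Spot check: chi_4 (2d, j=2) on {r^1, r^4} = -sqrt(5)/2 - 1/2.

Reasoning: D_5 has order 2*5 = 10 with 4 conjugacy classes, hence 4 irreducibles. Sum of squared dims 1 + 1 + 4 + 4 = 10 = |G|. Linear characters come from the abelianisation; the 2-dimensional irreps have character r^k -> 2*cos(2*pi*j*k/5), reflections -> 0.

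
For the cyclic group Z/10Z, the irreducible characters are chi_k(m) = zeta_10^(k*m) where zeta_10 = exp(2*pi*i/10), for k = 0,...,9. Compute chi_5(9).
chi_5(9) = zeta_10^45 = -1

chi_5(9) = zeta_10^(5*9) = zeta_10^45. Since zeta_10^10 = 1, this equals zeta_10^5 = exp(2*pi*i*5/10) = -1.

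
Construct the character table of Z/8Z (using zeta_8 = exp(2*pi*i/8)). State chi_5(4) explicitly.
Character table of Z/8Z (irreps indexed chi_0,...,chi_7 with chi_k(m) = zeta_8^(k*m), zeta_8 = exp(2*pi*i/8)):
  irrep \ class  {0} (size 1)  {1} (size 1)    {2} (size 1)  {3} (size 1)    {4} (size 1)  {5} (size 1)    {6} (size 1)  {7} (size 1)  
  chi_0          1             1               1             1               1             1               1             1             
  chi_1          1             exp(I*pi/4)     I             exp(3*I*pi/4)   -1            exp(-3*I*pi/4)  -I            exp(-I*pi/4)  
  chi_2          1             I               -1            -I              1             I               -1            -I            
  chi_3          1             exp(3*I*pi/4)   -I            exp(I*pi/4)     -1            exp(-I*pi/4)    I             exp(-3*I*pi/4)
  chi_4          1             -1              1             -1              1             -1              1             -1            
  chi_5          1             exp(-3*I*pi/4)  I             exp(-I*pi/4)    -1            exp(I*pi/4)     -I            exp(3*I*pi/4) 
  chi_6          1             -I              -1            I               1             -I              -1            I             
  chi_7          1             exp(-I*pi/4)    -I            exp(-3*I*pi/4)  -1            exp(3*I*pi/4)   I             exp(I*pi/4)   

Spot check: chi_5(4) = zeta_8^(5*4) = zeta_8^20 = -1.

Why: Z/8Z is abelian, so all 8 irreducible complex representations are 1-dimensional. They are given by chi_k(m) = zeta_8^(k*m) for k = 0,...,7. Row orthogonality: sum_m chi_k(m) conj(chi_l(m)) = 8 * [k = l].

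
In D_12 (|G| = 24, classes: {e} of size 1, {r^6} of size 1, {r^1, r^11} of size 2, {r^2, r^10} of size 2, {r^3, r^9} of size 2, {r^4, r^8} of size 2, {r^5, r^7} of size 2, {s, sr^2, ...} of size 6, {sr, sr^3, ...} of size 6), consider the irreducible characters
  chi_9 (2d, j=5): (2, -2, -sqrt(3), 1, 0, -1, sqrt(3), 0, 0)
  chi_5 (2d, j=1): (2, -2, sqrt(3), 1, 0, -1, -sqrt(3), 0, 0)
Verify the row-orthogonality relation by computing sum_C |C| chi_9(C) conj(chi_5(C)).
Sum = 0; so <chi_9, chi_5> = 0 (distinct irreducibles are orthogonal).

Compute term by term over conjugacy classes (|C| * chi_9(C) * conj(chi_5(C))):
  1*(2)*conj(2) + 1*(-2)*conj(-2) + 2*(-sqrt(3))*conj(sqrt(3)) + 2*(1)*conj(1) + 2*(0)*conj(0) + 2*(-1)*conj(-1) + 2*(sqrt(3))*conj(-sqrt(3)) + 6*(0)*conj(0) + 6*(0)*conj(0)
  = (4) + (4) + (-6) + (2) + (0) + (2) + (-6) + (0) + (0)
  = 0.
Dividing by |G| = 24 gives 0/24 = 0, matching the row-orthogonality relation <chi_9, chi_5> = [chi_9 = chi_5].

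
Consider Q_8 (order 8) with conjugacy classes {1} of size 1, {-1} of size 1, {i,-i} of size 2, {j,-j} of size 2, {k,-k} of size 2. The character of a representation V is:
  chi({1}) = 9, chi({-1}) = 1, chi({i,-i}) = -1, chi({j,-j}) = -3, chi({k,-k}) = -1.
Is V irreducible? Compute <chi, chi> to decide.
Not irreducible (reducible): <chi, chi> = 13 > 1.

Why: <chi, chi> = (1/|G|) sum_C |C| * |chi(C)|^2 = (1/8)[1*|9|^2 + 1*|1|^2 + 2*|-1|^2 + 2*|-3|^2 + 2*|-1|^2]
  = (1/8)[(81) + (1) + (2) + (18) + (2)] = 104/8 = 13.
A character is irreducible iff <chi, chi> = 1, so this representation is reducible.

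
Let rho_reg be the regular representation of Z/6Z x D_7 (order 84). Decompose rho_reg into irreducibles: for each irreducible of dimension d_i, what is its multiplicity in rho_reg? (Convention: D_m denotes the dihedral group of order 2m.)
Each irreducible V_i of dimension d_i appears with multiplicity d_i, i.e. rho_reg = (direct sum over all irreducibles V_i) d_i V_i. The irreducible dimensions for Z/6Z x D_7 are 1, 1, 1, 1, 1, 1, 1, 1, 1, 1, 1, 1, 2, 2, 2, 2, 2, 2, 2, 2, 2, 2, 2, 2, 2, 2, 2, 2, 2, 2: 12 irreducibles of dimension 1, each with multiplicity 1; 18 irreducibles of dimension 2, each with multiplicity 2. Total dimension 12*1*1 + 18*2*2 = 84 = |G|.

Justification: General theorem: in the regular representation of a finite group G, each irreducible appears with multiplicity equal to its dimension. Check: dim(rho_reg) = sum d_i^2 = 1 + 1 + 1 + 1 + 1 + 1 + 1 + 1 + 1 + 1 + 1 + 1 + 4 + 4 + 4 + 4 + 4 + 4 + 4 + 4 + 4 + 4 + 4 + 4 + 4 + 4 + 4 + 4 + 4 + 4 = 84 = |G|.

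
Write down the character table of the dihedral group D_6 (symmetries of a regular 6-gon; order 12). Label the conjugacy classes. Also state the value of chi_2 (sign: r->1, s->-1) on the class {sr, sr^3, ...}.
Conjugacy classes: {e} of size 1, {r^3} of size 1, {r^1, r^5} of size 2, {r^2, r^4} of size 2, {s, sr^2, ...} of size 3, {sr, sr^3, ...} of size 3.
Character table:
  irrep \ class              {e} (size 1)  {r^3} (size 1)  {r^1, r^5} (size 2)  {r^2, r^4} (size 2)  {s, sr^2, ...} (size 3)  {sr, sr^3, ...} (size 3)
  chi_1 (triv)               1             1               1                    1                    1                        1                       
  chi_2 (sign: r->1, s->-1)  1             1               1                    1                    -1                       -1                      
  chi_3 (r->-1, s->1)        1             -1              -1                   1                    1                        -1                      
  chi_4 (r->-1, s->-1)       1             -1              -1                   1                    -1                       1                       
  chi_5 (2d, j=1)            2             -2              1                    -1                   0                        0                       
  chi_6 (2d, j=2)            2             2               -1                   -1                   0                        0                       

Spot check: chi_2 (sign: r->1, s->-1) on {sr, sr^3, ...} = -1.

Working: D_6 has order 2*6 = 12 with 6 conjugacy classes, hence 6 irreducibles. Sum of squared dims 1 + 1 + 1 + 1 + 4 + 4 = 12 = |G|. Linear characters come from the abelianisation; the 2-dimensional irreps have character r^k -> 2*cos(2*pi*j*k/6), reflections -> 0.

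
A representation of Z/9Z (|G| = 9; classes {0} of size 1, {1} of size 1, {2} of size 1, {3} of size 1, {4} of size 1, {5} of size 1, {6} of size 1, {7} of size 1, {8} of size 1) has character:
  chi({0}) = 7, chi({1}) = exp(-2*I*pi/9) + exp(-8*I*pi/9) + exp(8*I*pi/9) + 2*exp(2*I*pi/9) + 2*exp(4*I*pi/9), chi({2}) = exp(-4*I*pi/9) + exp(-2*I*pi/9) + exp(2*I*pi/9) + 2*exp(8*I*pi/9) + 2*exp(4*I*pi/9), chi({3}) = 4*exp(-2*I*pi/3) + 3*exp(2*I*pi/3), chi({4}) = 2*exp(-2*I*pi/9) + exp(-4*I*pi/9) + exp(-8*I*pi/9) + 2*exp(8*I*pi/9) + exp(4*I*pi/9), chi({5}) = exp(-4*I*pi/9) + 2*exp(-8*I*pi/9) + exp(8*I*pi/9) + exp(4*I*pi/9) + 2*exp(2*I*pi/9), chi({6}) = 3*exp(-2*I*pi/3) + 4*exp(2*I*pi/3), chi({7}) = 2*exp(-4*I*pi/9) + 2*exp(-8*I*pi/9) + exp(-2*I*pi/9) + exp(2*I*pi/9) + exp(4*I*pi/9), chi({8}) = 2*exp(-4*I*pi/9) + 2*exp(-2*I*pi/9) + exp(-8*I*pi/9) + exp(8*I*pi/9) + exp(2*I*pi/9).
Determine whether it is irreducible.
Not irreducible (reducible): <chi, chi> = 11 > 1.

Solution. <chi, chi> = (1/|G|) sum_C |C| * |chi(C)|^2 = (1/9)[1*|7|^2 + 1*|exp(-2*I*pi/9) + exp(-8*I*pi/9) + exp(8*I*pi/9) + 2*exp(2*I*pi/9) + 2*exp(4*I*pi/9)|^2 + 1*|exp(-4*I*pi/9) + exp(-2*I*pi/9) + exp(2*I*pi/9) + 2*exp(8*I*pi/9) + 2*exp(4*I*pi/9)|^2 + 1*|4*exp(-2*I*pi/3) + 3*exp(2*I*pi/3)|^2 + 1*|2*exp(-2*I*pi/9) + exp(-4*I*pi/9) + exp(-8*I*pi/9) + 2*exp(8*I*pi/9) + exp(4*I*pi/9)|^2 + 1*|exp(-4*I*pi/9) + 2*exp(-8*I*pi/9) + exp(8*I*pi/9) + exp(4*I*pi/9) + 2*exp(2*I*pi/9)|^2 + 1*|3*exp(-2*I*pi/3) + 4*exp(2*I*pi/3)|^2 + 1*|2*exp(-4*I*pi/9) + 2*exp(-8*I*pi/9) + exp(-2*I*pi/9) + exp(2*I*pi/9) + exp(4*I*pi/9)|^2 + 1*|2*exp(-4*I*pi/9) + 2*exp(-2*I*pi/9) + exp(-8*I*pi/9) + exp(8*I*pi/9) + exp(2*I*pi/9)|^2]
  = (1/9)[(49) + (11 + 7*exp(-2*I*pi/3) + 4*exp(-4*I*pi/9) + 5*exp(-2*I*pi/9) + 3*exp(-8*I*pi/9) + 3*exp(8*I*pi/9) + 5*exp(2*I*pi/9) + 4*exp(4*I*pi/9) + 7*exp(2*I*pi/3)) + (11 + 7*exp(-2*I*pi/3) + 5*exp(-4*I*pi/9) + 3*exp(-2*I*pi/9) + 4*exp(-8*I*pi/9) + 4*exp(8*I*pi/9) + 3*exp(2*I*pi/9) + 5*exp(4*I*pi/9) + 7*exp(2*I*pi/3)) + (13) + (11 + 7*exp(-2*I*pi/3) + 3*exp(-4*I*pi/9) + 4*exp(-2*I*pi/9) + 5*exp(-8*I*pi/9) + 5*exp(8*I*pi/9) + 4*exp(2*I*pi/9) + 3*exp(4*I*pi/9) + 7*exp(2*I*pi/3)) + (11 + 7*exp(-2*I*pi/3) + 3*exp(-4*I*pi/9) + 4*exp(-2*I*pi/9) + 5*exp(-8*I*pi/9) + 5*exp(8*I*pi/9) + 4*exp(2*I*pi/9) + 3*exp(4*I*pi/9) + 7*exp(2*I*pi/3)) + (13) + (11 + 7*exp(-2*I*pi/3) + 5*exp(-4*I*pi/9) + 3*exp(-2*I*pi/9) + 4*exp(-8*I*pi/9) + 4*exp(8*I*pi/9) + 3*exp(2*I*pi/9) + 5*exp(4*I*pi/9) + 7*exp(2*I*pi/3)) + (11 + 7*exp(-2*I*pi/3) + 4*exp(-4*I*pi/9) + 5*exp(-2*I*pi/9) + 3*exp(-8*I*pi/9) + 3*exp(8*I*pi/9) + 5*exp(2*I*pi/9) + 4*exp(4*I*pi/9) + 7*exp(2*I*pi/3))] = 99/9 = 11.
(Exp terms are combined using exp(i*s)*conj(exp(i*t)) = exp(i*(s-t)), and sums of them are collapsed using the identity that for every m > 1 the m distinct m-th roots of unity sum to 0, e.g. 1 + exp(2*I*pi/3) + exp(-2*I*pi/3) = 0.)
A character is irreducible iff <chi, chi> = 1, so this representation is reducible.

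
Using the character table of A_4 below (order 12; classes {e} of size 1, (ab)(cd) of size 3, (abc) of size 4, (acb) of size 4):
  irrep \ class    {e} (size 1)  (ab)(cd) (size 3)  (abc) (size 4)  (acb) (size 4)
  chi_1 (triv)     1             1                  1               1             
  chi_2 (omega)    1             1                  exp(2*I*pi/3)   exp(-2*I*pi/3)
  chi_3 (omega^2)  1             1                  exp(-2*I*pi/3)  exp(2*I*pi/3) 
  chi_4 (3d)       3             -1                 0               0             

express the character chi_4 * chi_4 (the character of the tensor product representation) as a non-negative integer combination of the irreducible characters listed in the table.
chi_4 tensor chi_4 = chi_1 + chi_2 + chi_3 + 2*chi_4 (all other irreducibles have multiplicity 0).

Solution. The character of a tensor product is the pointwise product (chi_4 * chi_4)(C) = chi_4(C) * chi_4(C):
  {e}: (3)*(3), (ab)(cd): (-1)*(-1), (abc): (0)*(0), (acb): (0)*(0)
so (chi_4 * chi_4) takes values
  {e} -> 9, (ab)(cd) -> 1, (abc) -> 0, (acb) -> 0.
Now take the inner product of this character with each irreducible chi from the table, <chi_4*chi_4, chi> = (1/12) sum_C |C| (chi_4*chi_4)(C) conj(chi(C)):
  <chi_4*chi_4, chi_1> = (1/12)[1*(9)*conj(1) + 3*(1)*conj(1) + 4*(0)*conj(1) + 4*(0)*conj(1)]
      = (1/12)[(9) + (3) + (0) + (0)] = 12/12 = 1
  <chi_4*chi_4, chi_2> = (1/12)[1*(9)*conj(1) + 3*(1)*conj(1) + 4*(0)*conj(exp(2*I*pi/3)) + 4*(0)*conj(exp(-2*I*pi/3))]
      = (1/12)[(9) + (3) + (0) + (0)] = 12/12 = 1
  <chi_4*chi_4, chi_3> = (1/12)[1*(9)*conj(1) + 3*(1)*conj(1) + 4*(0)*conj(exp(-2*I*pi/3)) + 4*(0)*conj(exp(2*I*pi/3))]
      = (1/12)[(9) + (3) + (0) + (0)] = 12/12 = 1
  <chi_4*chi_4, chi_4> = (1/12)[1*(9)*conj(3) + 3*(1)*conj(-1) + 4*(0)*conj(0) + 4*(0)*conj(0)]
      = (1/12)[(27) + (-3) + (0) + (0)] = 24/12 = 2
(Exp terms are combined using exp(i*s)*conj(exp(i*t)) = exp(i*(s-t)), and sums of them are collapsed using the identity that for every m > 1 the m distinct m-th roots of unity sum to 0, e.g. 1 + exp(2*I*pi/3) + exp(-2*I*pi/3) = 0.)
Hence the multiplicities are chi_1: 1, chi_2: 1, chi_3: 1, chi_4: 2. Dimension check: dim(chi_4)*dim(chi_4) = 3*3 = 9 and sum (mult * dim) = 1*1 + 1*1 + 1*1 + 2*3 = 9.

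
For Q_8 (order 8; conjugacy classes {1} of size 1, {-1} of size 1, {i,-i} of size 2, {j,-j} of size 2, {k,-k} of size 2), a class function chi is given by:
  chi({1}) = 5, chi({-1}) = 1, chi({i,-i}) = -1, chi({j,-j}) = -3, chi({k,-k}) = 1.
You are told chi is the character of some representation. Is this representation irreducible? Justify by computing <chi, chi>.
Not irreducible (reducible): <chi, chi> = 6 > 1.

Derivation: <chi, chi> = (1/|G|) sum_C |C| * |chi(C)|^2 = (1/8)[1*|5|^2 + 1*|1|^2 + 2*|-1|^2 + 2*|-3|^2 + 2*|1|^2]
  = (1/8)[(25) + (1) + (2) + (18) + (2)] = 48/8 = 6.
A character is irreducible iff <chi, chi> = 1, so this representation is reducible.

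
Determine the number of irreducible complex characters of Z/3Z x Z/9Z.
27

Reasoning: The number of irreducible complex representations of a finite group equals its number of conjugacy classes. Z/3Z x Z/9Z is abelian of order 27, so every element is its own conjugacy class: 27 classes, so Z/3Z x Z/9Z (order 27) has exactly 27 irreducible complex representations.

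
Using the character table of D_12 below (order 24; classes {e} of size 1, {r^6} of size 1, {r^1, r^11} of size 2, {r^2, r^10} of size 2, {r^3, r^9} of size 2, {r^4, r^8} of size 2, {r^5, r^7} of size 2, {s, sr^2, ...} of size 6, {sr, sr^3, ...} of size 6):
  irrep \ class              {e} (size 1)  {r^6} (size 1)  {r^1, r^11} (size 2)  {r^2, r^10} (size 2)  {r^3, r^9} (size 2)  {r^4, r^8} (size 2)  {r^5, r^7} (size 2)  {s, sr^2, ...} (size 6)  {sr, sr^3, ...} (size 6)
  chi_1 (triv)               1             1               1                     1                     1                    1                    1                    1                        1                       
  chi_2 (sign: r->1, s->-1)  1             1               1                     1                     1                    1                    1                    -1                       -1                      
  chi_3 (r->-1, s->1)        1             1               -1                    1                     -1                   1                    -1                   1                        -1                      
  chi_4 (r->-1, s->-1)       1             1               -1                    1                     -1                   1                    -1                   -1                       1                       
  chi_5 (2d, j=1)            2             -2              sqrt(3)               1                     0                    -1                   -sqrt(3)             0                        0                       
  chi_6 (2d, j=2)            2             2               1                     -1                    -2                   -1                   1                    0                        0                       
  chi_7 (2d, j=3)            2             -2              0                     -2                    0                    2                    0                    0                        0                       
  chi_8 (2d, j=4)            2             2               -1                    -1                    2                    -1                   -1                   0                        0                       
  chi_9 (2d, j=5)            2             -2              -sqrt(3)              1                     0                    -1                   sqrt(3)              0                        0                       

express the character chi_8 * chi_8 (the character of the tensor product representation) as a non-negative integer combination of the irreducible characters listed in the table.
chi_8 tensor chi_8 = chi_1 + chi_2 + chi_8 (all other irreducibles have multiplicity 0).

Derivation: The character of a tensor product is the pointwise product (chi_8 * chi_8)(C) = chi_8(C) * chi_8(C):
  {e}: (2)*(2), {r^6}: (2)*(2), {r^1, r^11}: (-1)*(-1), {r^2, r^10}: (-1)*(-1), {r^3, r^9}: (2)*(2), {r^4, r^8}: (-1)*(-1), {r^5, r^7}: (-1)*(-1), {s, sr^2, ...}: (0)*(0), {sr, sr^3, ...}: (0)*(0)
so (chi_8 * chi_8) takes values
  {e} -> 4, {r^6} -> 4, {r^1, r^11} -> 1, {r^2, r^10} -> 1, {r^3, r^9} -> 4, {r^4, r^8} -> 1, {r^5, r^7} -> 1, {s, sr^2, ...} -> 0, {sr, sr^3, ...} -> 0.
Now take the inner product of this character with each irreducible chi from the table, <chi_8*chi_8, chi> = (1/24) sum_C |C| (chi_8*chi_8)(C) conj(chi(C)):
  <chi_8*chi_8, chi_1> = (1/24)[1*(4)*conj(1) + 1*(4)*conj(1) + 2*(1)*conj(1) + 2*(1)*conj(1) + 2*(4)*conj(1) + 2*(1)*conj(1) + 2*(1)*conj(1) + 6*(0)*conj(1) + 6*(0)*conj(1)]
      = (1/24)[(4) + (4) + (2) + (2) + (8) + (2) + (2) + (0) + (0)] = 24/24 = 1
  <chi_8*chi_8, chi_2> = (1/24)[1*(4)*conj(1) + 1*(4)*conj(1) + 2*(1)*conj(1) + 2*(1)*conj(1) + 2*(4)*conj(1) + 2*(1)*conj(1) + 2*(1)*conj(1) + 6*(0)*conj(-1) + 6*(0)*conj(-1)]
      = (1/24)[(4) + (4) + (2) + (2) + (8) + (2) + (2) + (0) + (0)] = 24/24 = 1
  <chi_8*chi_8, chi_3> = (1/24)[1*(4)*conj(1) + 1*(4)*conj(1) + 2*(1)*conj(-1) + 2*(1)*conj(1) + 2*(4)*conj(-1) + 2*(1)*conj(1) + 2*(1)*conj(-1) + 6*(0)*conj(1) + 6*(0)*conj(-1)]
      = (1/24)[(4) + (4) + (-2) + (2) + (-8) + (2) + (-2) + (0) + (0)] = 0/24 = 0
  <chi_8*chi_8, chi_4> = (1/24)[1*(4)*conj(1) + 1*(4)*conj(1) + 2*(1)*conj(-1) + 2*(1)*conj(1) + 2*(4)*conj(-1) + 2*(1)*conj(1) + 2*(1)*conj(-1) + 6*(0)*conj(-1) + 6*(0)*conj(1)]
      = (1/24)[(4) + (4) + (-2) + (2) + (-8) + (2) + (-2) + (0) + (0)] = 0/24 = 0
  <chi_8*chi_8, chi_5> = (1/24)[1*(4)*conj(2) + 1*(4)*conj(-2) + 2*(1)*conj(sqrt(3)) + 2*(1)*conj(1) + 2*(4)*conj(0) + 2*(1)*conj(-1) + 2*(1)*conj(-sqrt(3)) + 6*(0)*conj(0) + 6*(0)*conj(0)]
      = (1/24)[(8) + (-8) + (2*sqrt(3)) + (2) + (0) + (-2) + (-2*sqrt(3)) + (0) + (0)] = 0/24 = 0
  <chi_8*chi_8, chi_6> = (1/24)[1*(4)*conj(2) + 1*(4)*conj(2) + 2*(1)*conj(1) + 2*(1)*conj(-1) + 2*(4)*conj(-2) + 2*(1)*conj(-1) + 2*(1)*conj(1) + 6*(0)*conj(0) + 6*(0)*conj(0)]
      = (1/24)[(8) + (8) + (2) + (-2) + (-16) + (-2) + (2) + (0) + (0)] = 0/24 = 0
  <chi_8*chi_8, chi_7> = (1/24)[1*(4)*conj(2) + 1*(4)*conj(-2) + 2*(1)*conj(0) + 2*(1)*conj(-2) + 2*(4)*conj(0) + 2*(1)*conj(2) + 2*(1)*conj(0) + 6*(0)*conj(0) + 6*(0)*conj(0)]
      = (1/24)[(8) + (-8) + (0) + (-4) + (0) + (4) + (0) + (0) + (0)] = 0/24 = 0
  <chi_8*chi_8, chi_8> = (1/24)[1*(4)*conj(2) + 1*(4)*conj(2) + 2*(1)*conj(-1) + 2*(1)*conj(-1) + 2*(4)*conj(2) + 2*(1)*conj(-1) + 2*(1)*conj(-1) + 6*(0)*conj(0) + 6*(0)*conj(0)]
      = (1/24)[(8) + (8) + (-2) + (-2) + (16) + (-2) + (-2) + (0) + (0)] = 24/24 = 1
  <chi_8*chi_8, chi_9> = (1/24)[1*(4)*conj(2) + 1*(4)*conj(-2) + 2*(1)*conj(-sqrt(3)) + 2*(1)*conj(1) + 2*(4)*conj(0) + 2*(1)*conj(-1) + 2*(1)*conj(sqrt(3)) + 6*(0)*conj(0) + 6*(0)*conj(0)]
      = (1/24)[(8) + (-8) + (-2*sqrt(3)) + (2) + (0) + (-2) + (2*sqrt(3)) + (0) + (0)] = 0/24 = 0
Hence the multiplicities are chi_1: 1, chi_2: 1, chi_8: 1. Dimension check: dim(chi_8)*dim(chi_8) = 2*2 = 4 and sum (mult * dim) = 1*1 + 1*1 + 1*2 = 4.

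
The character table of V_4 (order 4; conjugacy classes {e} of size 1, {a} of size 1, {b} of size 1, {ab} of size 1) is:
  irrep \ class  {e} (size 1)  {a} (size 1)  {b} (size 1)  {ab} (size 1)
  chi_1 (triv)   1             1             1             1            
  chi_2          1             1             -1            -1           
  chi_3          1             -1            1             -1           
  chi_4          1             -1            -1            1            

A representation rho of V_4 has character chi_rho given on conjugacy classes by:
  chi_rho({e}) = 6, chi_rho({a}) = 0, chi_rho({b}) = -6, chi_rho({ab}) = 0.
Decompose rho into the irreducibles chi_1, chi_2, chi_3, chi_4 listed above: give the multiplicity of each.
Multiplicities: chi_1: 0, chi_2: 3, chi_3: 0, chi_4: 3.

Justification: Use <chi_rho, chi> = (1/|G|) sum_C |C| * chi_rho(C) * conj(chi(C)) with |G| = 4 for each irreducible chi in the table:
  <chi_rho, chi_1> = (1/4)[1*(6)*conj(1) + 1*(0)*conj(1) + 1*(-6)*conj(1) + 1*(0)*conj(1)]
      = (1/4)[(6) + (0) + (-6) + (0)] = 0/4 = 0
  <chi_rho, chi_2> = (1/4)[1*(6)*conj(1) + 1*(0)*conj(1) + 1*(-6)*conj(-1) + 1*(0)*conj(-1)]
      = (1/4)[(6) + (0) + (6) + (0)] = 12/4 = 3
  <chi_rho, chi_3> = (1/4)[1*(6)*conj(1) + 1*(0)*conj(-1) + 1*(-6)*conj(1) + 1*(0)*conj(-1)]
      = (1/4)[(6) + (0) + (-6) + (0)] = 0/4 = 0
  <chi_rho, chi_4> = (1/4)[1*(6)*conj(1) + 1*(0)*conj(-1) + 1*(-6)*conj(-1) + 1*(0)*conj(1)]
      = (1/4)[(6) + (0) + (6) + (0)] = 12/4 = 3
Dimension check: dim(rho) = sum (mult * dim) = 0*1 + 3*1 + 0*1 + 3*1 = 6 = chi_rho(e) = 6.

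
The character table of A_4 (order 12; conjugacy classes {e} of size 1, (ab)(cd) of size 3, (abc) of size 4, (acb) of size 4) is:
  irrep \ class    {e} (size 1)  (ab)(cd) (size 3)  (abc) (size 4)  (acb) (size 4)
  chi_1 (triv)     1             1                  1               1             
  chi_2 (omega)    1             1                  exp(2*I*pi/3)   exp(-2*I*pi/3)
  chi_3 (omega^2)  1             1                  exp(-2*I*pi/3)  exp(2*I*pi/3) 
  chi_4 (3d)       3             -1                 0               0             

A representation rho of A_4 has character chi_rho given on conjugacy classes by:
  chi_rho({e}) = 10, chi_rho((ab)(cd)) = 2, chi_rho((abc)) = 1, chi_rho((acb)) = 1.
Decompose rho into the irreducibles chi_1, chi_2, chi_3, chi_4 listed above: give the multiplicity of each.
Multiplicities: chi_1: 2, chi_2: 1, chi_3: 1, chi_4: 2.

Solution. Use <chi_rho, chi> = (1/|G|) sum_C |C| * chi_rho(C) * conj(chi(C)) with |G| = 12 for each irreducible chi in the table:
  <chi_rho, chi_1> = (1/12)[1*(10)*conj(1) + 3*(2)*conj(1) + 4*(1)*conj(1) + 4*(1)*conj(1)]
      = (1/12)[(10) + (6) + (4) + (4)] = 24/12 = 2
  <chi_rho, chi_2> = (1/12)[1*(10)*conj(1) + 3*(2)*conj(1) + 4*(1)*conj(exp(2*I*pi/3)) + 4*(1)*conj(exp(-2*I*pi/3))]
      = (1/12)[(10) + (6) + (4 + 8*exp(-2*I*pi/3) + 4*exp(2*I*pi/3)) + (4 + 4*exp(-2*I*pi/3) + 8*exp(2*I*pi/3))] = 12/12 = 1
  <chi_rho, chi_3> = (1/12)[1*(10)*conj(1) + 3*(2)*conj(1) + 4*(1)*conj(exp(-2*I*pi/3)) + 4*(1)*conj(exp(2*I*pi/3))]
      = (1/12)[(10) + (6) + (4 + 4*exp(-2*I*pi/3) + 8*exp(2*I*pi/3)) + (4 + 8*exp(-2*I*pi/3) + 4*exp(2*I*pi/3))] = 12/12 = 1
  <chi_rho, chi_4> = (1/12)[1*(10)*conj(3) + 3*(2)*conj(-1) + 4*(1)*conj(0) + 4*(1)*conj(0)]
      = (1/12)[(30) + (-6) + (0) + (0)] = 24/12 = 2
(Exp terms are combined using exp(i*s)*conj(exp(i*t)) = exp(i*(s-t)), and sums of them are collapsed using the identity that for every m > 1 the m distinct m-th roots of unity sum to 0, e.g. 1 + exp(2*I*pi/3) + exp(-2*I*pi/3) = 0.)
Dimension check: dim(rho) = sum (mult * dim) = 2*1 + 1*1 + 1*1 + 2*3 = 10 = chi_rho(e) = 10.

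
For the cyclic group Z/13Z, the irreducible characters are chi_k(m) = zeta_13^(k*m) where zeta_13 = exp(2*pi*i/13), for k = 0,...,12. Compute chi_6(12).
chi_6(12) = zeta_13^72 = exp(-12*I*pi/13)

Solution. chi_6(12) = zeta_13^(6*12) = zeta_13^72. Since zeta_13^13 = 1, this equals zeta_13^7 = exp(2*pi*i*7/13) = exp(-12*I*pi/13).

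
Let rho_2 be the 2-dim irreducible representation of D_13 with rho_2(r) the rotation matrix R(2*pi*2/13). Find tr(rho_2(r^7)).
chi_{rho_2}(r^7) = 2*cos(2*pi*2*7/13) = 2*cos(28*pi/13)

Justification: rho_2(r^7) is rotation by angle 2*pi*2*7/13, whose trace is 2*cos(2*pi*2*7/13) = 2*cos(28*pi/13).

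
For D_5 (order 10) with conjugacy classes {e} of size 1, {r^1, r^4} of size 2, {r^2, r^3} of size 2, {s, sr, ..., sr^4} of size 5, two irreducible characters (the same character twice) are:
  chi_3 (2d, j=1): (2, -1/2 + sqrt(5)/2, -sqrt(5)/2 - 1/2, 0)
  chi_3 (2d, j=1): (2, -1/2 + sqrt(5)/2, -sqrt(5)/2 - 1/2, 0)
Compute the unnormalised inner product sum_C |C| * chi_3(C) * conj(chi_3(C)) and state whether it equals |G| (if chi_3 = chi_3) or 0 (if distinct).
Sum = 10 = |G| = 10; so <chi_3, chi_3> = 1 (norm-1 confirms irreducibility).

Explanation: Compute term by term over conjugacy classes (|C| * chi_3(C) * conj(chi_3(C))):
  1*(2)*conj(2) + 2*(-1/2 + sqrt(5)/2)*conj(-1/2 + sqrt(5)/2) + 2*(-sqrt(5)/2 - 1/2)*conj(-sqrt(5)/2 - 1/2) + 5*(0)*conj(0)
  = (4) + (3 - sqrt(5)) + (sqrt(5) + 3) + (0)
  = 10.
Dividing by |G| = 10 gives 10/10 = 1, matching the row-orthogonality relation <chi_3, chi_3> = [chi_3 = chi_3].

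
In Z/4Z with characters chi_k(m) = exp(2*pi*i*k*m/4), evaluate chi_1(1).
chi_1(1) = zeta_4^1 = I

Why: chi_1(1) = zeta_4^(1*1) = zeta_4^1. Since zeta_4^4 = 1, this equals zeta_4^1 = exp(2*pi*i*1/4) = I.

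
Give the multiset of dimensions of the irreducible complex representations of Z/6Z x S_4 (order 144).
Dimensions: 1, 1, 1, 1, 1, 1, 1, 1, 1, 1, 1, 1, 2, 2, 2, 2, 2, 2, 3, 3, 3, 3, 3, 3, 3, 3, 3, 3, 3, 3

Solution. There are 30 irreducibles (= number of conjugacy classes). Their dimensions d_i satisfy sum d_i^2 = |G| = 144: 1 + 1 + 1 + 1 + 1 + 1 + 1 + 1 + 1 + 1 + 1 + 1 + 4 + 4 + 4 + 4 + 4 + 4 + 9 + 9 + 9 + 9 + 9 + 9 + 9 + 9 + 9 + 9 + 9 + 9 = 144. (For the product with Z/6Z: each of the 6 1-dim characters of Z/6Z tensors with each irrep of S_4, giving 6 copies of each S_4-dimension.)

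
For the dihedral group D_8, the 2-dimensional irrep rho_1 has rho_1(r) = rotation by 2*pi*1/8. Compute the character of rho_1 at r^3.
chi_{rho_1}(r^3) = 2*cos(2*pi*1*3/8) = -sqrt(2)

Argument: rho_1(r^3) is rotation by angle 2*pi*1*3/8, whose trace is 2*cos(2*pi*1*3/8) = -sqrt(2).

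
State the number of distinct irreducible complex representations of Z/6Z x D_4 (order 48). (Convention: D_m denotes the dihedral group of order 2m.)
30

Derivation: The number of irreducible complex representations of a finite group equals its number of conjugacy classes. For a direct product, #classes(G x H) = #classes(G) * #classes(H). Z/6Z has 6 classes (abelian), D_4 has 5 classes, so 6 * 5 = 30, so Z/6Z x D_4 (order 48) has exactly 30 irreducible complex representations.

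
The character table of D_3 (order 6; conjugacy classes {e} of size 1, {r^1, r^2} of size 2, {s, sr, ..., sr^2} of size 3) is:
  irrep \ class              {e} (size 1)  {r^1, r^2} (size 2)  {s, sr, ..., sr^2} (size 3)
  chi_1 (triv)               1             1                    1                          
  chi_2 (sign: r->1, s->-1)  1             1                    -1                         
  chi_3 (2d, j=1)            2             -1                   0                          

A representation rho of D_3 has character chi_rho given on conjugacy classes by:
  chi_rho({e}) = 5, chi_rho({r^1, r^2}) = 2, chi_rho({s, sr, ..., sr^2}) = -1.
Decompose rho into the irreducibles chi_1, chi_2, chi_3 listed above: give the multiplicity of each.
Multiplicities: chi_1: 1, chi_2: 2, chi_3: 1.

Why: Use <chi_rho, chi> = (1/|G|) sum_C |C| * chi_rho(C) * conj(chi(C)) with |G| = 6 for each irreducible chi in the table:
  <chi_rho, chi_1> = (1/6)[1*(5)*conj(1) + 2*(2)*conj(1) + 3*(-1)*conj(1)]
      = (1/6)[(5) + (4) + (-3)] = 6/6 = 1
  <chi_rho, chi_2> = (1/6)[1*(5)*conj(1) + 2*(2)*conj(1) + 3*(-1)*conj(-1)]
      = (1/6)[(5) + (4) + (3)] = 12/6 = 2
  <chi_rho, chi_3> = (1/6)[1*(5)*conj(2) + 2*(2)*conj(-1) + 3*(-1)*conj(0)]
      = (1/6)[(10) + (-4) + (0)] = 6/6 = 1
Dimension check: dim(rho) = sum (mult * dim) = 1*1 + 2*1 + 1*2 = 5 = chi_rho(e) = 5.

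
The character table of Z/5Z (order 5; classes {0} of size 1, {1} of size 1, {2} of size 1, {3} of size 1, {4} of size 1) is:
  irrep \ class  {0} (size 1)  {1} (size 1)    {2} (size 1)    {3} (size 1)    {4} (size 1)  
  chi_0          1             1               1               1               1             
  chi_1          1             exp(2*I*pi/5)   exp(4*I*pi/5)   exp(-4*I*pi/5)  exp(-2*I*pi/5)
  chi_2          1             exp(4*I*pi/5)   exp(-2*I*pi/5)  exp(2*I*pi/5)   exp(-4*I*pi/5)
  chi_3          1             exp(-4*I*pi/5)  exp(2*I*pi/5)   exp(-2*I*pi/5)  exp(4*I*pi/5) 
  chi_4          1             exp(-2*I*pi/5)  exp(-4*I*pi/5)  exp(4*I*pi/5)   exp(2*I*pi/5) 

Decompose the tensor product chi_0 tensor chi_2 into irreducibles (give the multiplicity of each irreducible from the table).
chi_0 tensor chi_2 = chi_2 (all other irreducibles have multiplicity 0).

Working: The character of a tensor product is the pointwise product (chi_0 * chi_2)(C) = chi_0(C) * chi_2(C):
  {0}: (1)*(1), {1}: (1)*(exp(4*I*pi/5)), {2}: (1)*(exp(-2*I*pi/5)), {3}: (1)*(exp(2*I*pi/5)), {4}: (1)*(exp(-4*I*pi/5))
so (chi_0 * chi_2) takes values
  {0} -> 1, {1} -> exp(4*I*pi/5), {2} -> exp(-2*I*pi/5), {3} -> exp(2*I*pi/5), {4} -> exp(-4*I*pi/5).
Now take the inner product of this character with each irreducible chi from the table, <chi_0*chi_2, chi> = (1/5) sum_C |C| (chi_0*chi_2)(C) conj(chi(C)):
  <chi_0*chi_2, chi_0> = (1/5)[1*(1)*conj(1) + 1*(exp(4*I*pi/5))*conj(1) + 1*(exp(-2*I*pi/5))*conj(1) + 1*(exp(2*I*pi/5))*conj(1) + 1*(exp(-4*I*pi/5))*conj(1)]
      = (1/5)[(1) + (exp(4*I*pi/5)) + (exp(-2*I*pi/5)) + (exp(2*I*pi/5)) + (exp(-4*I*pi/5))] = 0/5 = 0
  <chi_0*chi_2, chi_1> = (1/5)[1*(1)*conj(1) + 1*(exp(4*I*pi/5))*conj(exp(2*I*pi/5)) + 1*(exp(-2*I*pi/5))*conj(exp(4*I*pi/5)) + 1*(exp(2*I*pi/5))*conj(exp(-4*I*pi/5)) + 1*(exp(-4*I*pi/5))*conj(exp(-2*I*pi/5))]
      = (1/5)[(1) + (exp(2*I*pi/5)) + (exp(4*I*pi/5)) + (exp(-4*I*pi/5)) + (exp(-2*I*pi/5))] = 0/5 = 0
  <chi_0*chi_2, chi_2> = (1/5)[1*(1)*conj(1) + 1*(exp(4*I*pi/5))*conj(exp(4*I*pi/5)) + 1*(exp(-2*I*pi/5))*conj(exp(-2*I*pi/5)) + 1*(exp(2*I*pi/5))*conj(exp(2*I*pi/5)) + 1*(exp(-4*I*pi/5))*conj(exp(-4*I*pi/5))]
      = (1/5)[(1) + (1) + (1) + (1) + (1)] = 5/5 = 1
  <chi_0*chi_2, chi_3> = (1/5)[1*(1)*conj(1) + 1*(exp(4*I*pi/5))*conj(exp(-4*I*pi/5)) + 1*(exp(-2*I*pi/5))*conj(exp(2*I*pi/5)) + 1*(exp(2*I*pi/5))*conj(exp(-2*I*pi/5)) + 1*(exp(-4*I*pi/5))*conj(exp(4*I*pi/5))]
      = (1/5)[(1) + (exp(-2*I*pi/5)) + (exp(-4*I*pi/5)) + (exp(4*I*pi/5)) + (exp(2*I*pi/5))] = 0/5 = 0
  <chi_0*chi_2, chi_4> = (1/5)[1*(1)*conj(1) + 1*(exp(4*I*pi/5))*conj(exp(-2*I*pi/5)) + 1*(exp(-2*I*pi/5))*conj(exp(-4*I*pi/5)) + 1*(exp(2*I*pi/5))*conj(exp(4*I*pi/5)) + 1*(exp(-4*I*pi/5))*conj(exp(2*I*pi/5))]
      = (1/5)[(1) + (exp(-4*I*pi/5)) + (exp(2*I*pi/5)) + (exp(-2*I*pi/5)) + (exp(4*I*pi/5))] = 0/5 = 0
(Exp terms are combined using exp(i*s)*conj(exp(i*t)) = exp(i*(s-t)), and sums of them are collapsed using the identity that for every m > 1 the m distinct m-th roots of unity sum to 0, e.g. 1 + exp(2*I*pi/3) + exp(-2*I*pi/3) = 0.)
Hence the multiplicities are chi_2: 1. Dimension check: dim(chi_0)*dim(chi_2) = 1*1 = 1 and sum (mult * dim) = 1*1 = 1.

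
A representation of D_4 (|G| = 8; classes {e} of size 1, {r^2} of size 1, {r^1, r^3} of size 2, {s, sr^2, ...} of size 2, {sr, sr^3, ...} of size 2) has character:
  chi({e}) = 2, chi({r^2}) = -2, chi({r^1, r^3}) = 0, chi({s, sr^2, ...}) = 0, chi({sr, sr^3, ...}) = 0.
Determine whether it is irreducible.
Irreducible: <chi, chi> = 1.

Derivation: <chi, chi> = (1/|G|) sum_C |C| * |chi(C)|^2 = (1/8)[1*|2|^2 + 1*|-2|^2 + 2*|0|^2 + 2*|0|^2 + 2*|0|^2]
  = (1/8)[(4) + (4) + (0) + (0) + (0)] = 8/8 = 1.
A character is irreducible iff <chi, chi> = 1, so this representation is irreducible.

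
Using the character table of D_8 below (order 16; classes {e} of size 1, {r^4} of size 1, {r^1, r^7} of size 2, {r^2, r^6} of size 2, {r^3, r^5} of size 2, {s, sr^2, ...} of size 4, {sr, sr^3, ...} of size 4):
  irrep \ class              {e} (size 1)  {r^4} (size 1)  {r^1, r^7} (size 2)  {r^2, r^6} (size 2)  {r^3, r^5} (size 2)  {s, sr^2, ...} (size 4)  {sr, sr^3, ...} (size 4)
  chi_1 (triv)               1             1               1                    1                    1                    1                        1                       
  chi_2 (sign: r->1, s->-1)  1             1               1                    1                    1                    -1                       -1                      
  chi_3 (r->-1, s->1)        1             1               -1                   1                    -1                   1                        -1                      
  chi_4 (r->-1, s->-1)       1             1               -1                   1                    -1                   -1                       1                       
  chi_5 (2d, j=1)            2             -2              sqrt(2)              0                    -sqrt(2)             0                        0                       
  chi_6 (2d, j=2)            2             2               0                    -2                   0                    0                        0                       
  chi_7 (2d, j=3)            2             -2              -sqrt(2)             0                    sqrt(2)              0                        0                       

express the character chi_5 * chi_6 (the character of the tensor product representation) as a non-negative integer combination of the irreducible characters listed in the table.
chi_5 tensor chi_6 = chi_5 + chi_7 (all other irreducibles have multiplicity 0).

Working: The character of a tensor product is the pointwise product (chi_5 * chi_6)(C) = chi_5(C) * chi_6(C):
  {e}: (2)*(2), {r^4}: (-2)*(2), {r^1, r^7}: (sqrt(2))*(0), {r^2, r^6}: (0)*(-2), {r^3, r^5}: (-sqrt(2))*(0), {s, sr^2, ...}: (0)*(0), {sr, sr^3, ...}: (0)*(0)
so (chi_5 * chi_6) takes values
  {e} -> 4, {r^4} -> -4, {r^1, r^7} -> 0, {r^2, r^6} -> 0, {r^3, r^5} -> 0, {s, sr^2, ...} -> 0, {sr, sr^3, ...} -> 0.
Now take the inner product of this character with each irreducible chi from the table, <chi_5*chi_6, chi> = (1/16) sum_C |C| (chi_5*chi_6)(C) conj(chi(C)):
  <chi_5*chi_6, chi_1> = (1/16)[1*(4)*conj(1) + 1*(-4)*conj(1) + 2*(0)*conj(1) + 2*(0)*conj(1) + 2*(0)*conj(1) + 4*(0)*conj(1) + 4*(0)*conj(1)]
      = (1/16)[(4) + (-4) + (0) + (0) + (0) + (0) + (0)] = 0/16 = 0
  <chi_5*chi_6, chi_2> = (1/16)[1*(4)*conj(1) + 1*(-4)*conj(1) + 2*(0)*conj(1) + 2*(0)*conj(1) + 2*(0)*conj(1) + 4*(0)*conj(-1) + 4*(0)*conj(-1)]
      = (1/16)[(4) + (-4) + (0) + (0) + (0) + (0) + (0)] = 0/16 = 0
  <chi_5*chi_6, chi_3> = (1/16)[1*(4)*conj(1) + 1*(-4)*conj(1) + 2*(0)*conj(-1) + 2*(0)*conj(1) + 2*(0)*conj(-1) + 4*(0)*conj(1) + 4*(0)*conj(-1)]
      = (1/16)[(4) + (-4) + (0) + (0) + (0) + (0) + (0)] = 0/16 = 0
  <chi_5*chi_6, chi_4> = (1/16)[1*(4)*conj(1) + 1*(-4)*conj(1) + 2*(0)*conj(-1) + 2*(0)*conj(1) + 2*(0)*conj(-1) + 4*(0)*conj(-1) + 4*(0)*conj(1)]
      = (1/16)[(4) + (-4) + (0) + (0) + (0) + (0) + (0)] = 0/16 = 0
  <chi_5*chi_6, chi_5> = (1/16)[1*(4)*conj(2) + 1*(-4)*conj(-2) + 2*(0)*conj(sqrt(2)) + 2*(0)*conj(0) + 2*(0)*conj(-sqrt(2)) + 4*(0)*conj(0) + 4*(0)*conj(0)]
      = (1/16)[(8) + (8) + (0) + (0) + (0) + (0) + (0)] = 16/16 = 1
  <chi_5*chi_6, chi_6> = (1/16)[1*(4)*conj(2) + 1*(-4)*conj(2) + 2*(0)*conj(0) + 2*(0)*conj(-2) + 2*(0)*conj(0) + 4*(0)*conj(0) + 4*(0)*conj(0)]
      = (1/16)[(8) + (-8) + (0) + (0) + (0) + (0) + (0)] = 0/16 = 0
  <chi_5*chi_6, chi_7> = (1/16)[1*(4)*conj(2) + 1*(-4)*conj(-2) + 2*(0)*conj(-sqrt(2)) + 2*(0)*conj(0) + 2*(0)*conj(sqrt(2)) + 4*(0)*conj(0) + 4*(0)*conj(0)]
      = (1/16)[(8) + (8) + (0) + (0) + (0) + (0) + (0)] = 16/16 = 1
Hence the multiplicities are chi_5: 1, chi_7: 1. Dimension check: dim(chi_5)*dim(chi_6) = 2*2 = 4 and sum (mult * dim) = 1*2 + 1*2 = 4.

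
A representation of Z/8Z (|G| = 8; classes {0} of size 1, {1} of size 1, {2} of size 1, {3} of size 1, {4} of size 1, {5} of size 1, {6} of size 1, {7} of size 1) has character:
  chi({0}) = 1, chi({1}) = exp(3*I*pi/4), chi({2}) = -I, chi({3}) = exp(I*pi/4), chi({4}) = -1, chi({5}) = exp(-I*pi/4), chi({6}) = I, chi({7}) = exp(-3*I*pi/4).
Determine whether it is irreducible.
Irreducible: <chi, chi> = 1.

Details: <chi, chi> = (1/|G|) sum_C |C| * |chi(C)|^2 = (1/8)[1*|1|^2 + 1*|exp(3*I*pi/4)|^2 + 1*|-I|^2 + 1*|exp(I*pi/4)|^2 + 1*|-1|^2 + 1*|exp(-I*pi/4)|^2 + 1*|I|^2 + 1*|exp(-3*I*pi/4)|^2]
  = (1/8)[(1) + (1) + (1) + (1) + (1) + (1) + (1) + (1)] = 8/8 = 1.
(Exp terms are combined using exp(i*s)*conj(exp(i*t)) = exp(i*(s-t)), and sums of them are collapsed using the identity that for every m > 1 the m distinct m-th roots of unity sum to 0, e.g. 1 + exp(2*I*pi/3) + exp(-2*I*pi/3) = 0.)
A character is irreducible iff <chi, chi> = 1, so this representation is irreducible.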